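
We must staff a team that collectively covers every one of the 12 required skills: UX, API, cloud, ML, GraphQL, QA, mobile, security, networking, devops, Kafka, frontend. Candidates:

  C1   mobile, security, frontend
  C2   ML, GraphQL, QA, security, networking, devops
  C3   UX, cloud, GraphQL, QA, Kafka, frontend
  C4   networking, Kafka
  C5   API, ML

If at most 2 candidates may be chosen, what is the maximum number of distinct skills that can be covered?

Choosing C2, C3 covers {UX, cloud, ML, GraphQL, QA, security, networking, devops, Kafka, frontend} — 10 skills.
No choice of 2 candidates does better; here API, mobile are left uncovered.

10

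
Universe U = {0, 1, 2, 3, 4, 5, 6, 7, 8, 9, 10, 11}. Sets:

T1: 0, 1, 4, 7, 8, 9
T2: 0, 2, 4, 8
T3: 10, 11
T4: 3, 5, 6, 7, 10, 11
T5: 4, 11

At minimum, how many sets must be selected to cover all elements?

3

T1, T2, T4 together cover {0, 1, 2, 3, 4, 5, 6, 7, 8, 9, 10, 11} — every element.
No 2 of the 5 sets cover everything (all 10 pairs fall short), so 3 is minimum.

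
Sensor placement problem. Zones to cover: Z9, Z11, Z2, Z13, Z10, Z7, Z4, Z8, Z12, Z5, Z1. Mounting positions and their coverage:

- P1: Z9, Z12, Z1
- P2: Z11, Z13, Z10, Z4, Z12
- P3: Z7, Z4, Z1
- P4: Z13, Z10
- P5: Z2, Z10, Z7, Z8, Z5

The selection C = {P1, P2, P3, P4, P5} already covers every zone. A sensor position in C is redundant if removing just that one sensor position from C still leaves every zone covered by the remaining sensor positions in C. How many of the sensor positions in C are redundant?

2

Drop P1: Z9 uncovered — not redundant.
Drop P2: Z11 uncovered — not redundant.
Drop P3: the rest still cover every zone — redundant.
Drop P4: the rest still cover every zone — redundant.
Drop P5: Z2, Z8, Z5 uncovered — not redundant.
2 redundant: P3, P4.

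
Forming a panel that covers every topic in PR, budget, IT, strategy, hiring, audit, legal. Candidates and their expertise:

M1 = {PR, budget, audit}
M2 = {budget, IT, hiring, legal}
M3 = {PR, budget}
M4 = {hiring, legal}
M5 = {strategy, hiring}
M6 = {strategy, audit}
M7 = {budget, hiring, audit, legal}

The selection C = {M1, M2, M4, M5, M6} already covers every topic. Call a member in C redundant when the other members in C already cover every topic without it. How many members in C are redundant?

3

Drop M1: PR uncovered — not redundant.
Drop M2: IT uncovered — not redundant.
Drop M4: the rest still cover every topic — redundant.
Drop M5: the rest still cover every topic — redundant.
Drop M6: the rest still cover every topic — redundant.
3 redundant: M4, M5, M6.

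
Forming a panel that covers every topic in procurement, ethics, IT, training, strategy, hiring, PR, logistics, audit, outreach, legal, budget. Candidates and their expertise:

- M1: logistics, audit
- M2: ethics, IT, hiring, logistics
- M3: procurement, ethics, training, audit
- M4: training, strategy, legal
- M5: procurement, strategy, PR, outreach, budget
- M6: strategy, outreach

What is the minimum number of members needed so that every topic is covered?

4

M1, M2, M4, M5 together cover {procurement, ethics, IT, training, strategy, hiring, PR, logistics, audit, outreach, legal, budget} — every topic.
No 3 of the 6 members cover everything (all 20 triples fall short), so 4 is minimum.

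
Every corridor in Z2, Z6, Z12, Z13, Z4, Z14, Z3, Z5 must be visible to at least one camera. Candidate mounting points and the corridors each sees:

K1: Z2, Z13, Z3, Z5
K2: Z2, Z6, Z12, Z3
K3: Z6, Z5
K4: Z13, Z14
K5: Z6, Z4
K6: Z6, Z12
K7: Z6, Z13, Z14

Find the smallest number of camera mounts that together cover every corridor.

K1, K2, K4, K5 together cover {Z2, Z6, Z12, Z13, Z4, Z14, Z3, Z5} — every corridor.
No 3 of the 7 camera mounts cover everything (all 35 triples fall short), so 4 is minimum.

4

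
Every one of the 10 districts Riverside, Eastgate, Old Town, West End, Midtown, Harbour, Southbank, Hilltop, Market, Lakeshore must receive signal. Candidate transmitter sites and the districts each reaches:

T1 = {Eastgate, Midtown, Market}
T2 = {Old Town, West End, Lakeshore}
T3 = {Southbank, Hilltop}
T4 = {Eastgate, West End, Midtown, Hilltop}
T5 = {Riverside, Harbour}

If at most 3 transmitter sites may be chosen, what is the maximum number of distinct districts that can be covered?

Choosing T1, T2, T3 covers {Eastgate, Old Town, West End, Midtown, Southbank, Hilltop, Market, Lakeshore} — 8 districts.
No choice of 3 transmitter sites does better; here Riverside, Harbour are left uncovered.

8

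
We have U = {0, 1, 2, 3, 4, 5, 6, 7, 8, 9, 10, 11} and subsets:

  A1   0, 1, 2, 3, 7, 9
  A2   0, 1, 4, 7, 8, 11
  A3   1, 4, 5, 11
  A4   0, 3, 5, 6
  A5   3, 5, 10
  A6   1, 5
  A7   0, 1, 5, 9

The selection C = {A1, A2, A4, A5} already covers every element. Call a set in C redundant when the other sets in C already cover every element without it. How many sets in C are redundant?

Drop A1: 2, 9 uncovered — not redundant.
Drop A2: 4, 8, 11 uncovered — not redundant.
Drop A4: 6 uncovered — not redundant.
Drop A5: 10 uncovered — not redundant.
None of the sets in C is redundant.

0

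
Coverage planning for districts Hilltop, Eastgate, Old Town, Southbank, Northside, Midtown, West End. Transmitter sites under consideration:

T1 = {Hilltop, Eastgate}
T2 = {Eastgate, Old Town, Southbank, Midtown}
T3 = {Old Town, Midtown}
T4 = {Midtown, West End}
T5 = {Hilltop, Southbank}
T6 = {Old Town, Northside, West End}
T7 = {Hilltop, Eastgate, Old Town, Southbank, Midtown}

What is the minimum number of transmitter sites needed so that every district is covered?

2

T6, T7 together cover {Hilltop, Eastgate, Old Town, Southbank, Northside, Midtown, West End} — every district.
No single transmitter site contains all 7 districts, so 2 is optimal.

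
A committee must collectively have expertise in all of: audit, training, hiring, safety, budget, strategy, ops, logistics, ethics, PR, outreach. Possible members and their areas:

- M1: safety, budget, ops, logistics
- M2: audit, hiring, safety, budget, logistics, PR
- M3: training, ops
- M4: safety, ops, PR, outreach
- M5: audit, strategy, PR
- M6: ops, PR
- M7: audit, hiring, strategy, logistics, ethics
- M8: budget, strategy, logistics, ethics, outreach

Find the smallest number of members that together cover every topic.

M2, M3, M8 together cover {audit, training, hiring, safety, budget, strategy, ops, logistics, ethics, PR, outreach} — every topic.
No 2 of the 8 members cover everything (all 28 pairs fall short), so 3 is minimum.

3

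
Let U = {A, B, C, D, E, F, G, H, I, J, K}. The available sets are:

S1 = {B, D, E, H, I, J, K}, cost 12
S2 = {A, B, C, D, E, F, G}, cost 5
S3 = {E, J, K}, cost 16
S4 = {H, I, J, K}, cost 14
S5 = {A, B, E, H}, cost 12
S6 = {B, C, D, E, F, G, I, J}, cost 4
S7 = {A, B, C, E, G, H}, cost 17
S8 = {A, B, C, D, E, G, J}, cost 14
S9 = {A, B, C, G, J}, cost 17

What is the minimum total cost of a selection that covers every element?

17

S1, S2 cover every element at cost 12 + 5 = 17.
Any cover uses at least 2 sets; among all covering selections none totals below 17.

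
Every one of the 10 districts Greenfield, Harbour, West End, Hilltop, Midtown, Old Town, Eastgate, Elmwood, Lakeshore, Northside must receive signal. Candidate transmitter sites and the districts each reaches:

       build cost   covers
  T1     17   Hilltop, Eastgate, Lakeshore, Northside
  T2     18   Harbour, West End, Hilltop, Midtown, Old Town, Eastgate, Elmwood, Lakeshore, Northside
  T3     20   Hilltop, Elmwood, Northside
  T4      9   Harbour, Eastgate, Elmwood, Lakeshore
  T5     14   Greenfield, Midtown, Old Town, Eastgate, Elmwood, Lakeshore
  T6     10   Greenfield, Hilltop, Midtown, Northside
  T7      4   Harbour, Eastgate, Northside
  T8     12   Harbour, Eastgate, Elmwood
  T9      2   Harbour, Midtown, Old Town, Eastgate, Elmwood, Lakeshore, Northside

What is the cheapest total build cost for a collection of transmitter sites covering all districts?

T2, T6 cover every district at build cost 18 + 10 = 28.
Any cover uses at least 2 transmitter sites; among all covering selections none totals below 28.
Greedy by coverage-per-build cost would pick T9, T6, T2 for 30 — worse than the optimum 28.

28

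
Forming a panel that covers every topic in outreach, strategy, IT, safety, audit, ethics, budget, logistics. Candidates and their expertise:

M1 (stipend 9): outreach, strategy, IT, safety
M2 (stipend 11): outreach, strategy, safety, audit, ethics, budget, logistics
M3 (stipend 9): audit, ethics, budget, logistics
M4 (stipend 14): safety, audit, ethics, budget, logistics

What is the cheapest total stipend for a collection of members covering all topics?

18

M1, M3 cover every topic at stipend 9 + 9 = 18.
Any cover uses at least 2 members; among all covering selections none totals below 18.
Greedy by coverage-per-stipend would pick M2, M1 for 20 — worse than the optimum 18.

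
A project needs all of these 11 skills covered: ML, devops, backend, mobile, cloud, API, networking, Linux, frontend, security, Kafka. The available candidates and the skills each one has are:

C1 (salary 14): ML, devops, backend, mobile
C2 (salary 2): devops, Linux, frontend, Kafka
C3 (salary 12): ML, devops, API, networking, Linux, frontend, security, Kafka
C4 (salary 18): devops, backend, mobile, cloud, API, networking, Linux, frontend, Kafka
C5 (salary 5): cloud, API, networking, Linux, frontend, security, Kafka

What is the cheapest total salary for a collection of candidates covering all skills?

19

C1, C5 cover every skill at salary 14 + 5 = 19.
Any cover uses at least 2 candidates; among all covering selections none totals below 19.
Greedy by coverage-per-salary would pick C2, C5, C1 for 21 — worse than the optimum 19.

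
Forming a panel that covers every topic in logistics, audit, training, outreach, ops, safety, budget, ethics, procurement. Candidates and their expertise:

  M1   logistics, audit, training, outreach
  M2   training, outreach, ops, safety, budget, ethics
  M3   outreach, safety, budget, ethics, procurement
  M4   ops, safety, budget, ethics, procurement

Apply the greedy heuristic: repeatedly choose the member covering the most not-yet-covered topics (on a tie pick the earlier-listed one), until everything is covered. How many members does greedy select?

Pick 1: M2 covers 6 new topics (training, outreach, ops, safety, budget, ethics).
Pick 2: M1 covers 2 new topics (logistics, audit).
Pick 3: M3 covers 1 new topics (procurement).
Greedy uses 3 members. (The true minimum is 2.)

3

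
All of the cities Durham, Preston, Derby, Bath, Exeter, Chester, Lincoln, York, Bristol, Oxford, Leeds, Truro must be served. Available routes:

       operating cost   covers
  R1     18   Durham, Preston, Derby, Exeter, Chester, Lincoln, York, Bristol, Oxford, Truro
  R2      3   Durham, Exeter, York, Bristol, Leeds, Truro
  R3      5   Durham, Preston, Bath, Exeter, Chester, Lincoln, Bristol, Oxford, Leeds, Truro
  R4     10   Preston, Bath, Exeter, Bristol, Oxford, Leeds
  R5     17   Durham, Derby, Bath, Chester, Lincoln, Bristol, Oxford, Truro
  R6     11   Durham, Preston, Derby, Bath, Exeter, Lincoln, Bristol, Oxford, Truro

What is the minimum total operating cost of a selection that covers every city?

R2, R3, R6 cover every city at operating cost 3 + 5 + 11 = 19.
Any cover uses at least 2 routes; among all covering selections none totals below 19.

19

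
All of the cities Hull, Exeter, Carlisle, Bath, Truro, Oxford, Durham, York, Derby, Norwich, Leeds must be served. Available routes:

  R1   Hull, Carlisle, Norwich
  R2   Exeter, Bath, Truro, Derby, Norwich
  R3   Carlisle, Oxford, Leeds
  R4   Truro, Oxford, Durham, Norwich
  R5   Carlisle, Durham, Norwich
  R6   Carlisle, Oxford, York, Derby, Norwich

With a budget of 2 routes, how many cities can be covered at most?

8

Choosing R2, R3 covers {Exeter, Carlisle, Bath, Truro, Oxford, Derby, Norwich, Leeds} — 8 cities.
No choice of 2 routes does better; here Hull, Durham, York are left uncovered.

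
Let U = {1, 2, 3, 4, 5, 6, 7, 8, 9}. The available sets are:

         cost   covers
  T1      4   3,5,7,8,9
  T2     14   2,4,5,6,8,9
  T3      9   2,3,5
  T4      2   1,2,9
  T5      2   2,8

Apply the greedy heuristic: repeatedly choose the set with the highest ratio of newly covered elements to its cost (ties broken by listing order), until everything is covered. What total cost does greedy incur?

Pick 1: T4 adds 3 new (1, 2, 9) at cost 2 (ratio 3/2).
Pick 2: T1 adds 4 new (3, 5, 7, 8) at cost 4 (ratio 4/4).
Pick 3: T2 adds 2 new (4, 6) at cost 14 (ratio 2/14).
Greedy total cost: 2 + 4 + 14 = 20.

20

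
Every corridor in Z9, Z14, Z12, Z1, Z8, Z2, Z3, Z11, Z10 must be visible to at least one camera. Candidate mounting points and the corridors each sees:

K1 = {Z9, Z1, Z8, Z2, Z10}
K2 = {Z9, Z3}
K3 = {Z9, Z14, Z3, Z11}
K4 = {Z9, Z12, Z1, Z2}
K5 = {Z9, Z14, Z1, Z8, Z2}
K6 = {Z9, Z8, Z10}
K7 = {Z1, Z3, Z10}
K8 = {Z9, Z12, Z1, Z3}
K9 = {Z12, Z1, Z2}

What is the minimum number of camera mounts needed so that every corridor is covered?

K1, K3, K4 together cover {Z9, Z14, Z12, Z1, Z8, Z2, Z3, Z11, Z10} — every corridor.
No 2 of the 9 camera mounts cover everything (all 36 pairs fall short), so 3 is minimum.

3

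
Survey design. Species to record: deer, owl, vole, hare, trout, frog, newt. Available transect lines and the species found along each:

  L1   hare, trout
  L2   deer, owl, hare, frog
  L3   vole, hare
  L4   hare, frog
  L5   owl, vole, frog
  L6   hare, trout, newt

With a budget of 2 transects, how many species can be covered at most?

6

Choosing L2, L6 covers {deer, owl, hare, trout, frog, newt} — 6 species.
No choice of 2 transects does better; here vole is left uncovered.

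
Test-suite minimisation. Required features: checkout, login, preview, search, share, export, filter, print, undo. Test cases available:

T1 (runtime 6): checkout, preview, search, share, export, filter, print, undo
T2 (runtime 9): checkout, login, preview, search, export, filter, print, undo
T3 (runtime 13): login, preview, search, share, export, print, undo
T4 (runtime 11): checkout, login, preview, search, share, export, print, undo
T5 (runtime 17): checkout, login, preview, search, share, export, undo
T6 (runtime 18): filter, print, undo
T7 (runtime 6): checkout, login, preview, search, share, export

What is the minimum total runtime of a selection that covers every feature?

T1, T7 cover every feature at runtime 6 + 6 = 12.
Any cover uses at least 2 test cases; among all covering selections none totals below 12.

12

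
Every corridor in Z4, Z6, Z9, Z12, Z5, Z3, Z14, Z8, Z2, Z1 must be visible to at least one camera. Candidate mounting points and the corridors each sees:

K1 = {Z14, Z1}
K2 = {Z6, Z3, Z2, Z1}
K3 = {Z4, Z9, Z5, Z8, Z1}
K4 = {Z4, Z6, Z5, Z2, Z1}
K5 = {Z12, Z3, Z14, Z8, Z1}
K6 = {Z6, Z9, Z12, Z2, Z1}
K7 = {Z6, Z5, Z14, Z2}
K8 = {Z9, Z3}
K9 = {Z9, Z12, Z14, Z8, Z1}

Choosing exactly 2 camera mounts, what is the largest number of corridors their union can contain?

9

Choosing K4, K5 covers {Z4, Z6, Z12, Z5, Z3, Z14, Z8, Z2, Z1} — 9 corridors.
No choice of 2 camera mounts does better; here Z9 is left uncovered.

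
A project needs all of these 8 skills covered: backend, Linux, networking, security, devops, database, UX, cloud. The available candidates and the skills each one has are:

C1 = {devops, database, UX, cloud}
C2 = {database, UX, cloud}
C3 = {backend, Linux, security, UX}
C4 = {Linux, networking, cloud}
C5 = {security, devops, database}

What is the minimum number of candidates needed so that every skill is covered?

C1, C3, C4 together cover {backend, Linux, networking, security, devops, database, UX, cloud} — every skill.
No 2 of the 5 candidates cover everything (all 10 pairs fall short), so 3 is minimum.

3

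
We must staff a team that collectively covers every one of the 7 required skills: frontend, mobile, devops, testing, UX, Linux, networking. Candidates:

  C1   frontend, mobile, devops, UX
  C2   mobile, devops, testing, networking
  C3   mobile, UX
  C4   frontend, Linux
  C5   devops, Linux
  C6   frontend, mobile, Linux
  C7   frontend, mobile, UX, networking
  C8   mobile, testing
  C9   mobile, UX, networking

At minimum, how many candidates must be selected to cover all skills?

3

C1, C2, C4 together cover {frontend, mobile, devops, testing, UX, Linux, networking} — every skill.
No 2 of the 9 candidates cover everything (all 36 pairs fall short), so 3 is minimum.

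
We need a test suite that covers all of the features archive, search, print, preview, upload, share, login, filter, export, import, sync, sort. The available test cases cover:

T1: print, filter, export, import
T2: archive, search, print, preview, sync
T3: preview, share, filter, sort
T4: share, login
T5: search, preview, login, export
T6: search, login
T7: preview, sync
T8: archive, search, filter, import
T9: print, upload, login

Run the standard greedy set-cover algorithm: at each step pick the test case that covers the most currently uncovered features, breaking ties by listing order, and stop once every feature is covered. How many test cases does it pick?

Pick 1: T2 covers 5 new features (archive, search, print, preview, sync).
Pick 2: T1 covers 3 new features (filter, export, import).
Pick 3: T3 covers 2 new features (share, sort).
Pick 4: T9 covers 2 new features (upload, login).
Greedy uses 4 test cases.

4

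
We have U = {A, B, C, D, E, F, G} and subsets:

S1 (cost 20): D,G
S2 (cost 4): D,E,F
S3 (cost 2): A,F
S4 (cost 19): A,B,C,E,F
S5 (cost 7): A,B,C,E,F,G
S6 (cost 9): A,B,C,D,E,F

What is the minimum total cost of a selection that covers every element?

S2, S5 cover every element at cost 4 + 7 = 11.
Any cover uses at least 2 sets; among all covering selections none totals below 11.
Greedy by coverage-per-cost would pick S3, S5, S2 for 13 — worse than the optimum 11.

11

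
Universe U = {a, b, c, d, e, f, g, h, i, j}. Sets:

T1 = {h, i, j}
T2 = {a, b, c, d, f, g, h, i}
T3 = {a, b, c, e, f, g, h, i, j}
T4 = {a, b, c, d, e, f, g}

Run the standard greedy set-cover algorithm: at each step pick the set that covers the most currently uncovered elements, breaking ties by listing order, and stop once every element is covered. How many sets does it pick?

Pick 1: T3 covers 9 new elements (a, b, c, e, f, g, h, i, j).
Pick 2: T2 covers 1 new elements (d).
Greedy uses 2 sets.

2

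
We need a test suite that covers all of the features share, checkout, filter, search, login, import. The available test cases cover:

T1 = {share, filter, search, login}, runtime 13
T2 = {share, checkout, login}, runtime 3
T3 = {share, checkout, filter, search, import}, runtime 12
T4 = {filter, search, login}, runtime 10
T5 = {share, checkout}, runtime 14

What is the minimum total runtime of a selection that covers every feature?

T2, T3 cover every feature at runtime 3 + 12 = 15.
Any cover uses at least 2 test cases; among all covering selections none totals below 15.

15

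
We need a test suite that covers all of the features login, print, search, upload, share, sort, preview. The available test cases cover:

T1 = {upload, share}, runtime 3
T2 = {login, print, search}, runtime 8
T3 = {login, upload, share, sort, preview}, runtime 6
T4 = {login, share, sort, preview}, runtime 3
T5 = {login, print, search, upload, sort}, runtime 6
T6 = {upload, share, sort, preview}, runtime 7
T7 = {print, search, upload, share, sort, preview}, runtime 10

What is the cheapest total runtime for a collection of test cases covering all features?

T4, T5 cover every feature at runtime 3 + 6 = 9.
Any cover uses at least 2 test cases; among all covering selections none totals below 9.

9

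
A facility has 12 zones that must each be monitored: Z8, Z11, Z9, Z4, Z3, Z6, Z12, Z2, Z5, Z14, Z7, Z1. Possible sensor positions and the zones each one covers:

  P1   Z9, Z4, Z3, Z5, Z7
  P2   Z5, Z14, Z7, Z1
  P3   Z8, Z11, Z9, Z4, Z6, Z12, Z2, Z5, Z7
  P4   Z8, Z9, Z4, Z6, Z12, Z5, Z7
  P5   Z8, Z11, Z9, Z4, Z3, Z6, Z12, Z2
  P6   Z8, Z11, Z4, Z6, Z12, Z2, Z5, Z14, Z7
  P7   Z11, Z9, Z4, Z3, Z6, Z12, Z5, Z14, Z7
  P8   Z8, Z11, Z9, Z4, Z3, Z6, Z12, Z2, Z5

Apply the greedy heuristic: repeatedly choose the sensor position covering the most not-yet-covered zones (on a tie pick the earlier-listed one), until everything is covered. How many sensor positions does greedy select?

Pick 1: P3 covers 9 new zones (Z8, Z11, Z9, Z4, Z6, Z12, Z2, Z5, Z7).
Pick 2: P2 covers 2 new zones (Z14, Z1).
Pick 3: P1 covers 1 new zones (Z3).
Greedy uses 3 sensor positions. (The true minimum is 2.)

3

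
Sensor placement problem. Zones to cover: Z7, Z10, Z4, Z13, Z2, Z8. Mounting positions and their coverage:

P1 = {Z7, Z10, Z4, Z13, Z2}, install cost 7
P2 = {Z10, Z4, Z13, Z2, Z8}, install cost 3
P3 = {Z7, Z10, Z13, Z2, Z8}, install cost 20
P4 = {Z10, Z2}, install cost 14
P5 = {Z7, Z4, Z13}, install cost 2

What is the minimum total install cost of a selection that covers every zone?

5

P2, P5 cover every zone at install cost 3 + 2 = 5.
Any cover uses at least 2 sensor positions; among all covering selections none totals below 5.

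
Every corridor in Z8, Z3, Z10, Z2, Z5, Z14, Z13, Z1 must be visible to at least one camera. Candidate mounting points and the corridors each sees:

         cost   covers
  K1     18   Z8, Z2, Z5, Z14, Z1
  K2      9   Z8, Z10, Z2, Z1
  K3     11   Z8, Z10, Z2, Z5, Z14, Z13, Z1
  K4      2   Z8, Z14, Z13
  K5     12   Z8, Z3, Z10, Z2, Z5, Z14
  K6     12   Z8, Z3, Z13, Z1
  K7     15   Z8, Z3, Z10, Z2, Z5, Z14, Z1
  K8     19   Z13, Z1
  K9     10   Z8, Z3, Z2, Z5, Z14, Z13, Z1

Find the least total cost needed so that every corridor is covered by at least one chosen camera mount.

K4, K7 cover every corridor at cost 2 + 15 = 17.
Any cover uses at least 2 camera mounts; among all covering selections none totals below 17.
Greedy by coverage-per-cost would pick K4, K9, K2 for 21 — worse than the optimum 17.

17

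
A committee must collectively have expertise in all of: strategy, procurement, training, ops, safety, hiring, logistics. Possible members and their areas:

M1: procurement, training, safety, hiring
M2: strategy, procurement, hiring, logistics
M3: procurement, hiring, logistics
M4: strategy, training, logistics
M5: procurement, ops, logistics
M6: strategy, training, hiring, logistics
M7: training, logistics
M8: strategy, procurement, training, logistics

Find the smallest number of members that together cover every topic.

3

M1, M2, M5 together cover {strategy, procurement, training, ops, safety, hiring, logistics} — every topic.
No 2 of the 8 members cover everything (all 28 pairs fall short), so 3 is minimum.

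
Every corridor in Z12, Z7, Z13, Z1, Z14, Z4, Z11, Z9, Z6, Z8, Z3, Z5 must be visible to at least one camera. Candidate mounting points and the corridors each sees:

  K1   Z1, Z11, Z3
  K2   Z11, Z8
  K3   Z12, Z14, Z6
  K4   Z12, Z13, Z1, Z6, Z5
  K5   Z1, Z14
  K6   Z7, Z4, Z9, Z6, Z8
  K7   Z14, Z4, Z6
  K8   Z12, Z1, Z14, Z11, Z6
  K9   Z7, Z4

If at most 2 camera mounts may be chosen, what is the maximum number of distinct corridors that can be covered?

Choosing K4, K6 covers {Z12, Z7, Z13, Z1, Z4, Z9, Z6, Z8, Z5} — 9 corridors.
No choice of 2 camera mounts does better; here Z14, Z11, Z3 are left uncovered.

9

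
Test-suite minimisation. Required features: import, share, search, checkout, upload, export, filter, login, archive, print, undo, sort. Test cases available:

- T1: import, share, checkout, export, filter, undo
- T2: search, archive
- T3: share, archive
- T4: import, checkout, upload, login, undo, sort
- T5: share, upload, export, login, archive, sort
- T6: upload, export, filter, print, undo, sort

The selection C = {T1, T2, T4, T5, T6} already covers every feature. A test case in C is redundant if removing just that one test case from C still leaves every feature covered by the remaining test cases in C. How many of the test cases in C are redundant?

3

Drop T1: the rest still cover every feature — redundant.
Drop T2: search uncovered — not redundant.
Drop T4: the rest still cover every feature — redundant.
Drop T5: the rest still cover every feature — redundant.
Drop T6: print uncovered — not redundant.
3 redundant: T1, T4, T5.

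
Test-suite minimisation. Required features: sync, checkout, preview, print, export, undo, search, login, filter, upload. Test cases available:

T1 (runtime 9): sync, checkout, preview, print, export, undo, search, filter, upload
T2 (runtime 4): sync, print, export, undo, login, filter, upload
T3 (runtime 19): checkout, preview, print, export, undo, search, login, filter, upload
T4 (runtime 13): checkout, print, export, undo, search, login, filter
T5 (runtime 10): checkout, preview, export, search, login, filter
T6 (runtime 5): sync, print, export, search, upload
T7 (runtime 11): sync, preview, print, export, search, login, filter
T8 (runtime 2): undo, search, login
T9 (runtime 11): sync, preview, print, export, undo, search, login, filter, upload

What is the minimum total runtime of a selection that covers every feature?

T1, T8 cover every feature at runtime 9 + 2 = 11.
Any cover uses at least 2 test cases; among all covering selections none totals below 11.
Greedy by coverage-per-runtime would pick T2, T8, T1 for 15 — worse than the optimum 11.

11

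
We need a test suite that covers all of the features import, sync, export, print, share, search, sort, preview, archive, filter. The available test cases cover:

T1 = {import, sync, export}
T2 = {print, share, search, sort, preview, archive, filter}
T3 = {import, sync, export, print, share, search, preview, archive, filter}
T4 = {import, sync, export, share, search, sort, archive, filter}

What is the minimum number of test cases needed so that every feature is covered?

T1, T2 together cover {import, sync, export, print, share, search, sort, preview, archive, filter} — every feature.
No single test case contains all 10 features, so 2 is optimal.

2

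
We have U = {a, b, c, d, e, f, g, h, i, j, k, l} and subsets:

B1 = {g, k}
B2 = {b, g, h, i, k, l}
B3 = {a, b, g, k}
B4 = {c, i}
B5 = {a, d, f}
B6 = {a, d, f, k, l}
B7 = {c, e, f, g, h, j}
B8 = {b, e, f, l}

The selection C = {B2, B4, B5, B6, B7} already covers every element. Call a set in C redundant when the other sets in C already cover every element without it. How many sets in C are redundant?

Drop B2: b uncovered — not redundant.
Drop B4: the rest still cover every element — redundant.
Drop B5: the rest still cover every element — redundant.
Drop B6: the rest still cover every element — redundant.
Drop B7: e, j uncovered — not redundant.
3 redundant: B4, B5, B6.

3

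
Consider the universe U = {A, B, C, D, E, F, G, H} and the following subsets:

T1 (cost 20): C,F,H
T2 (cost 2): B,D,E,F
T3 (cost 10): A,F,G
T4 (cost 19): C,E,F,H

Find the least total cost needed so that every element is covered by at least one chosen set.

T2, T3, T4 cover every element at cost 2 + 10 + 19 = 31.
Any cover uses at least 3 sets; among all covering selections none totals below 31.

31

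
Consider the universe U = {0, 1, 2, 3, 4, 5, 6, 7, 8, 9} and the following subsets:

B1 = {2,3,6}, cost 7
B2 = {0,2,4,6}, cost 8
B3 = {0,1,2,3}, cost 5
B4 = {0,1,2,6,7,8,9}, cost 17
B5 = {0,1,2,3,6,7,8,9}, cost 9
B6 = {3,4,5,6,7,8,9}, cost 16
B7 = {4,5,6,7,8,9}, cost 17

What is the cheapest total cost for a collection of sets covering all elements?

21

B3, B6 cover every element at cost 5 + 16 = 21.
Any cover uses at least 2 sets; among all covering selections none totals below 21.
Greedy by coverage-per-cost would pick B5, B2, B6 for 33 — worse than the optimum 21.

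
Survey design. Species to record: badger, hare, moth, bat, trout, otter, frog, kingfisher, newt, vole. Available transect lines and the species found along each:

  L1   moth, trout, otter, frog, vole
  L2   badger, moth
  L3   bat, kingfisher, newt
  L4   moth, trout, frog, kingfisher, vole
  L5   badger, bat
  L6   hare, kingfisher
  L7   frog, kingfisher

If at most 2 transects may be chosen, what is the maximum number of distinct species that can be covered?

Choosing L1, L3 covers {moth, bat, trout, otter, frog, kingfisher, newt, vole} — 8 species.
No choice of 2 transects does better; here badger, hare are left uncovered.

8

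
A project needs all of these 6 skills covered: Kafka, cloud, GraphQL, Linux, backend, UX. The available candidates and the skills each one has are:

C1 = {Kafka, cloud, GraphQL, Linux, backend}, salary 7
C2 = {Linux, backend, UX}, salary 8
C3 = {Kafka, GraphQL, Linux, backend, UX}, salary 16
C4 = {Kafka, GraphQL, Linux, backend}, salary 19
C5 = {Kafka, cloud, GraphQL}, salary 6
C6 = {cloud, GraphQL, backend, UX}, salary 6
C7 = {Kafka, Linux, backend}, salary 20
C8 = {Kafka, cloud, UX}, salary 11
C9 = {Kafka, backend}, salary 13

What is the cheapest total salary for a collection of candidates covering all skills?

C1, C6 cover every skill at salary 7 + 6 = 13.
Any cover uses at least 2 candidates; among all covering selections none totals below 13.

13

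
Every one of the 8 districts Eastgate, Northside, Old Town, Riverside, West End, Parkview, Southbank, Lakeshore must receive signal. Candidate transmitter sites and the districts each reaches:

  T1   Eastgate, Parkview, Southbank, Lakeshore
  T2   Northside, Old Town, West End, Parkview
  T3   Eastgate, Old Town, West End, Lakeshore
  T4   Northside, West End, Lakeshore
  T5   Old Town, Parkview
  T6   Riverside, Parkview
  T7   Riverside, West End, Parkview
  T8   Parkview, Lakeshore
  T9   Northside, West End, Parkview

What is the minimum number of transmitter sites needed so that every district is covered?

T1, T2, T6 together cover {Eastgate, Northside, Old Town, Riverside, West End, Parkview, Southbank, Lakeshore} — every district.
No 2 of the 9 transmitter sites cover everything (all 36 pairs fall short), so 3 is minimum.

3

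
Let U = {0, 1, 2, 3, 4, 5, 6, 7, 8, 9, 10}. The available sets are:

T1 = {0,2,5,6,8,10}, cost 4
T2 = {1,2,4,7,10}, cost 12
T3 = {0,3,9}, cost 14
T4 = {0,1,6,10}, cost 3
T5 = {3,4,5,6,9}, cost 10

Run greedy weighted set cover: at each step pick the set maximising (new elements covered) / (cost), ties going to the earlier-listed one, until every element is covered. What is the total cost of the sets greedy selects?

29

Pick 1: T1 adds 6 new (0, 2, 5, 6, 8, 10) at cost 4 (ratio 6/4).
Pick 2: T4 adds 1 new (1) at cost 3 (ratio 1/3).
Pick 3: T5 adds 3 new (3, 4, 9) at cost 10 (ratio 3/10).
Pick 4: T2 adds 1 new (7) at cost 12 (ratio 1/12).
Greedy total cost: 4 + 3 + 10 + 12 = 29. (The true optimum is 26, so greedy overshoots here.)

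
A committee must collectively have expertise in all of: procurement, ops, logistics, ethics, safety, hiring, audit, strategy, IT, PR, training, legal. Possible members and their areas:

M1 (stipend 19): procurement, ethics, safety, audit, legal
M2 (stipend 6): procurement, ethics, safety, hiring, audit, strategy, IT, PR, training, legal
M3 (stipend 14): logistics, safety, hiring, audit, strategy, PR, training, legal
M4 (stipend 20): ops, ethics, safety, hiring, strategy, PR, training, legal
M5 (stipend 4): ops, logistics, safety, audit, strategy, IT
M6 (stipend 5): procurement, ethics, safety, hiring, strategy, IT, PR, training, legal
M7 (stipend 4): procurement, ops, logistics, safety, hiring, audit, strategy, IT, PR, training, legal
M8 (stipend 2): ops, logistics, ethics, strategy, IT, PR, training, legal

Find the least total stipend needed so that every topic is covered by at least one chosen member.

M7, M8 cover every topic at stipend 4 + 2 = 6.
Any cover uses at least 2 members; among all covering selections none totals below 6.

6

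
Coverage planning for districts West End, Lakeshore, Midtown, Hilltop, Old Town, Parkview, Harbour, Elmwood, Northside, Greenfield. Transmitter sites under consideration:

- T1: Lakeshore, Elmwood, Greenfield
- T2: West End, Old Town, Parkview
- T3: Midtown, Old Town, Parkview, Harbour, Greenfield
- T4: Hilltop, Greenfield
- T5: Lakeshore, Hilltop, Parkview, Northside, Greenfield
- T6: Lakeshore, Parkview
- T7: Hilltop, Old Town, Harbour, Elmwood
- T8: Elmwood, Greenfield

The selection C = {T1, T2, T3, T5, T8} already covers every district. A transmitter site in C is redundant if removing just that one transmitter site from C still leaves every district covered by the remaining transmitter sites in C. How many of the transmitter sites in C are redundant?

2

Drop T1: the rest still cover every district — redundant.
Drop T2: West End uncovered — not redundant.
Drop T3: Midtown, Harbour uncovered — not redundant.
Drop T5: Hilltop, Northside uncovered — not redundant.
Drop T8: the rest still cover every district — redundant.
2 redundant: T1, T8.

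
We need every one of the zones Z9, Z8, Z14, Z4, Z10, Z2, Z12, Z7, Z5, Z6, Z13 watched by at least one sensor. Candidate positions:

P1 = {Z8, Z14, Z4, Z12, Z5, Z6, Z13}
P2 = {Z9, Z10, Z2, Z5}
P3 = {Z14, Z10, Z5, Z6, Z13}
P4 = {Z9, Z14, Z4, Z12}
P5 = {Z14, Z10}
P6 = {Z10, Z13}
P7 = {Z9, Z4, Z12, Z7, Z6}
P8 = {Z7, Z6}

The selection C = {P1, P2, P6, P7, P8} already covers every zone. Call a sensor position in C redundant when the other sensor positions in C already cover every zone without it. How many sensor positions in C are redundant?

3

Drop P1: Z8, Z14 uncovered — not redundant.
Drop P2: Z2 uncovered — not redundant.
Drop P6: the rest still cover every zone — redundant.
Drop P7: the rest still cover every zone — redundant.
Drop P8: the rest still cover every zone — redundant.
3 redundant: P6, P7, P8.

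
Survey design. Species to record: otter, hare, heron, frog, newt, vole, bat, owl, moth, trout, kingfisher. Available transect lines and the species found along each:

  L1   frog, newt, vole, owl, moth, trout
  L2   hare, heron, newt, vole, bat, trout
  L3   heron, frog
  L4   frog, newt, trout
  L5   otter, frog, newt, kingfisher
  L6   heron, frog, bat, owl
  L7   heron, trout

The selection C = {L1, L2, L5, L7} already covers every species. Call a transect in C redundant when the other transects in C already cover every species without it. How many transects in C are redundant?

1

Drop L1: owl, moth uncovered — not redundant.
Drop L2: hare, bat uncovered — not redundant.
Drop L5: otter, kingfisher uncovered — not redundant.
Drop L7: the rest still cover every species — redundant.
1 redundant: L7.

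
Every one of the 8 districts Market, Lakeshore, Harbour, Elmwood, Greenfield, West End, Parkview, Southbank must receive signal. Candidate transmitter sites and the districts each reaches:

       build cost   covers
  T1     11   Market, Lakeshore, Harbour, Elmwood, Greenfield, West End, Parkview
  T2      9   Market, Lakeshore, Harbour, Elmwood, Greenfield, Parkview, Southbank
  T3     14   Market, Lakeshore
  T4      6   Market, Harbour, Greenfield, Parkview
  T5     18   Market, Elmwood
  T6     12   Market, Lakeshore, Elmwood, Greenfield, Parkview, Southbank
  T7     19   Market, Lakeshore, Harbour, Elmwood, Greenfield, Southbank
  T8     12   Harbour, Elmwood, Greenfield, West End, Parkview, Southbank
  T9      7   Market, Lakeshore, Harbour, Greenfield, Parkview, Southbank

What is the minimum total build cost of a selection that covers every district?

18

T1, T9 cover every district at build cost 11 + 7 = 18.
Any cover uses at least 2 transmitter sites; among all covering selections none totals below 18.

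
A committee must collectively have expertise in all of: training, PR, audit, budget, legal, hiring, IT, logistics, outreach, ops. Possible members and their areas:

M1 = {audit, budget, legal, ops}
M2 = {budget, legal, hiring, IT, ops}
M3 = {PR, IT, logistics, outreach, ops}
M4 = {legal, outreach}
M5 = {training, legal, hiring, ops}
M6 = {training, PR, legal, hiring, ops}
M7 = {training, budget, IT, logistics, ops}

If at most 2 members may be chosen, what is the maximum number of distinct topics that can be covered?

8

Choosing M1, M3 covers {PR, audit, budget, legal, IT, logistics, outreach, ops} — 8 topics.
No choice of 2 members does better; here training, hiring are left uncovered.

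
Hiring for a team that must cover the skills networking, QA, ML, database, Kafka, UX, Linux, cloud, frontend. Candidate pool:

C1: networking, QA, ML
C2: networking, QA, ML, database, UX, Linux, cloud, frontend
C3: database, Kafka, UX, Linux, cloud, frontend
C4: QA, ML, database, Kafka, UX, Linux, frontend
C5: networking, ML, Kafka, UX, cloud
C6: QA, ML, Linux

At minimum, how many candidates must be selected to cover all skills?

2

C1, C3 together cover {networking, QA, ML, database, Kafka, UX, Linux, cloud, frontend} — every skill.
No single candidate contains all 9 skills, so 2 is optimal.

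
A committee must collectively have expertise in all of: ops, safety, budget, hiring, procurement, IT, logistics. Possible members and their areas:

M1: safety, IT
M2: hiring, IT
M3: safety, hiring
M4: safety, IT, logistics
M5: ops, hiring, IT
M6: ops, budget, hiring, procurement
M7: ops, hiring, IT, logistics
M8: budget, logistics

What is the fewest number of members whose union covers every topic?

2

M4, M6 together cover {ops, safety, budget, hiring, procurement, IT, logistics} — every topic.
No single member contains all 7 topics, so 2 is optimal.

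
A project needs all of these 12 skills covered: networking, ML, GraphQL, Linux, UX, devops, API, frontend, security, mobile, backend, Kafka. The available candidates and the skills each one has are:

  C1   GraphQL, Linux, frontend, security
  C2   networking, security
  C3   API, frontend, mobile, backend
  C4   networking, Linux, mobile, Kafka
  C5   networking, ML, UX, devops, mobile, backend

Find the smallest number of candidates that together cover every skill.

C1, C3, C4, C5 together cover {networking, ML, GraphQL, Linux, UX, devops, API, frontend, security, mobile, backend, Kafka} — every skill.
No 3 of the 5 candidates cover everything (all 10 triples fall short), so 4 is minimum.

4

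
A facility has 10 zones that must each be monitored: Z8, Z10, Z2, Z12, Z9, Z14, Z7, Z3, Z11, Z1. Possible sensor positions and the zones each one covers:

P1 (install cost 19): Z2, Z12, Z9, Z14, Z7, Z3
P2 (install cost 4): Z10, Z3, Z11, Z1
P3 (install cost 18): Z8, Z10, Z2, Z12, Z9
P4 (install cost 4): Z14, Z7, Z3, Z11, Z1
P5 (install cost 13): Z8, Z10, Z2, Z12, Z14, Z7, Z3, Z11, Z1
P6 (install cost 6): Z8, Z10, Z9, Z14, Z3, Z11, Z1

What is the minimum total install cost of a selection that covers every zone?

19

P5, P6 cover every zone at install cost 13 + 6 = 19.
Any cover uses at least 2 sensor positions; among all covering selections none totals below 19.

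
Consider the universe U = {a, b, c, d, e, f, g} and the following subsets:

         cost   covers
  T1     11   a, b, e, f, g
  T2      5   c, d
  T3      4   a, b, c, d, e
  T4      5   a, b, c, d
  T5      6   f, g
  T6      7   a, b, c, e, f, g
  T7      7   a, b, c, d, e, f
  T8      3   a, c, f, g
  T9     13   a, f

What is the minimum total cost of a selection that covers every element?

7

T3, T8 cover every element at cost 4 + 3 = 7.
Any cover uses at least 2 sets; among all covering selections none totals below 7.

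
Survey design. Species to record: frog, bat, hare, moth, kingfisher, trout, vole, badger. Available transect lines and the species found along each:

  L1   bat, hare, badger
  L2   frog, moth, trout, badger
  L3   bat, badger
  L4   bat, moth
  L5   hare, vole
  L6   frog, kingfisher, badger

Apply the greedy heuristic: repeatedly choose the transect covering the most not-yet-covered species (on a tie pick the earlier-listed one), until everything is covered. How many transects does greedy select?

4

Pick 1: L2 covers 4 new species (frog, moth, trout, badger).
Pick 2: L1 covers 2 new species (bat, hare).
Pick 3: L5 covers 1 new species (vole).
Pick 4: L6 covers 1 new species (kingfisher).
Greedy uses 4 transects.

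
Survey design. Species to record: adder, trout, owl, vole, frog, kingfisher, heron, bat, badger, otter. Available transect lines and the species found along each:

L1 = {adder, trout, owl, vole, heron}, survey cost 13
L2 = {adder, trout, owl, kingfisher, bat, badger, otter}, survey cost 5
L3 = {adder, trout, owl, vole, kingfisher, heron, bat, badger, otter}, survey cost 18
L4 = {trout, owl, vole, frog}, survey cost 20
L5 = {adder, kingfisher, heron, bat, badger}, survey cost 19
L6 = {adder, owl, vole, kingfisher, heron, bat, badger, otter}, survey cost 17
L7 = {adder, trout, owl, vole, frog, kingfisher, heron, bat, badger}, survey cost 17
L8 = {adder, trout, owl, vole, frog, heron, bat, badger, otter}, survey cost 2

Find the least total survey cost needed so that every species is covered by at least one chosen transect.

L2, L8 cover every species at survey cost 5 + 2 = 7.
Any cover uses at least 2 transects; among all covering selections none totals below 7.

7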